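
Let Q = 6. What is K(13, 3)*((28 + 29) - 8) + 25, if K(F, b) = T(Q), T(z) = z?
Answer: 319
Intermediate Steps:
K(F, b) = 6
K(13, 3)*((28 + 29) - 8) + 25 = 6*((28 + 29) - 8) + 25 = 6*(57 - 8) + 25 = 6*49 + 25 = 294 + 25 = 319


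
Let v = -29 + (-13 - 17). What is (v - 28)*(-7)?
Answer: 609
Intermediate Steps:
v = -59 (v = -29 - 30 = -59)
(v - 28)*(-7) = (-59 - 28)*(-7) = -87*(-7) = 609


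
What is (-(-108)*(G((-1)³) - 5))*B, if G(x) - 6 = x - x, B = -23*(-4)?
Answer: 9936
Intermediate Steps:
B = 92
G(x) = 6 (G(x) = 6 + (x - x) = 6 + 0 = 6)
(-(-108)*(G((-1)³) - 5))*B = -(-108)*(6 - 5)*92 = -(-108)*92 = -36*(-3)*92 = 108*92 = 9936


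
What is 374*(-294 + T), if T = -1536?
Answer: -684420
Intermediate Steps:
374*(-294 + T) = 374*(-294 - 1536) = 374*(-1830) = -684420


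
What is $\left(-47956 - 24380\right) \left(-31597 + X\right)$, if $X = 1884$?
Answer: $2149319568$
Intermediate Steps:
$\left(-47956 - 24380\right) \left(-31597 + X\right) = \left(-47956 - 24380\right) \left(-31597 + 1884\right) = \left(-72336\right) \left(-29713\right) = 2149319568$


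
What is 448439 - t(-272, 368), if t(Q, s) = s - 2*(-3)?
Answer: 448065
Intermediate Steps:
t(Q, s) = 6 + s (t(Q, s) = s + 6 = 6 + s)
448439 - t(-272, 368) = 448439 - (6 + 368) = 448439 - 1*374 = 448439 - 374 = 448065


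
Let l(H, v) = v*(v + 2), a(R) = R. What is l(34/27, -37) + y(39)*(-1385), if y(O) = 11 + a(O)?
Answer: -67955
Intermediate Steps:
l(H, v) = v*(2 + v)
y(O) = 11 + O
l(34/27, -37) + y(39)*(-1385) = -37*(2 - 37) + (11 + 39)*(-1385) = -37*(-35) + 50*(-1385) = 1295 - 69250 = -67955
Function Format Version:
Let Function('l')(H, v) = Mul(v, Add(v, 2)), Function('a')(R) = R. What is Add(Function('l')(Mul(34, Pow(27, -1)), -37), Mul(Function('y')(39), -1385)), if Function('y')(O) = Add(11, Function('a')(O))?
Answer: -67955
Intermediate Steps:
Function('l')(H, v) = Mul(v, Add(2, v))
Function('y')(O) = Add(11, O)
Add(Function('l')(Mul(34, Pow(27, -1)), -37), Mul(Function('y')(39), -1385)) = Add(Mul(-37, Add(2, -37)), Mul(Add(11, 39), -1385)) = Add(Mul(-37, -35), Mul(50, -1385)) = Add(1295, -69250) = -67955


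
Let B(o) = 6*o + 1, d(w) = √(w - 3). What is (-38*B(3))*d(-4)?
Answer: -722*I*√7 ≈ -1910.2*I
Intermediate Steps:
d(w) = √(-3 + w)
B(o) = 1 + 6*o
(-38*B(3))*d(-4) = (-38*(1 + 6*3))*√(-3 - 4) = (-38*(1 + 18))*√(-7) = (-38*19)*(I*√7) = -722*I*√7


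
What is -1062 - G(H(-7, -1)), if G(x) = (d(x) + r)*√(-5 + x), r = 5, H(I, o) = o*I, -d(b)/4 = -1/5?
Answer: -1062 - 29*√2/5 ≈ -1070.2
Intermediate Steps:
d(b) = ⅘ (d(b) = -(-4)/5 = -4*(-⅕) = ⅘)
H(I, o) = I*o
G(x) = 29*√(-5 + x)/5 (G(x) = (⅘ + 5)*√(-5 + x) = 29*√(-5 + x)/5)
-1062 - G(H(-7, -1)) = -1062 - 29*√(-5 - 7*(-1))/5 = -1062 - 29*√(-5 + 7)/5 = -1062 - 29*√2/5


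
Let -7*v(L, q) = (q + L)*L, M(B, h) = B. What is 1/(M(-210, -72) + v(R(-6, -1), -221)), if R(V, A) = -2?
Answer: -7/1916 ≈ -0.0036534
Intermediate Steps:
v(L, q) = -L*(L + q)/7 (v(L, q) = -(q + L)*L/7 = -(L + q)*L/7 = -L*(L + q)/7)
1/(M(-210, -72) + v(R(-6, -1), -221)) = 1/(-210 - ⅐*(-2)*(-2 - 221)) = 1/(-210 - ⅐*(-2)*(-223)) = 1/(-210 - 446/7) = 1/(-1916/7) = -7/1916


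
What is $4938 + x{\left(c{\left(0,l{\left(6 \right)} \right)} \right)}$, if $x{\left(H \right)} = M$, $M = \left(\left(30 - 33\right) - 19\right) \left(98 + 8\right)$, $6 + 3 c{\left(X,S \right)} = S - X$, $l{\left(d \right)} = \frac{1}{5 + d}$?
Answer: $2606$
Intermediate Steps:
$c{\left(X,S \right)} = -2 - \frac{X}{3} + \frac{S}{3}$ ($c{\left(X,S \right)} = -2 + \frac{S - X}{3} = -2 + \left(- \frac{X}{3} + \frac{S}{3}\right) = -2 - \frac{X}{3} + \frac{S}{3}$)
$M = -2332$ ($M = \left(\left(30 - 33\right) - 19\right) 106 = \left(-3 - 19\right) 106 = \left(-22\right) 106 = -2332$)
$x{\left(H \right)} = -2332$
$4938 + x{\left(c{\left(0,l{\left(6 \right)} \right)} \right)} = 4938 - 2332 = 2606$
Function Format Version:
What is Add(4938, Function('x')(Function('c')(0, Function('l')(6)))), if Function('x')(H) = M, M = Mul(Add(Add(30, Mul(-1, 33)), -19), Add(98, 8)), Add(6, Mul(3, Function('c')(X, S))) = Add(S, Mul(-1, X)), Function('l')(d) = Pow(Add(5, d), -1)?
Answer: 2606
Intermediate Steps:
Function('c')(X, S) = Add(-2, Mul(Rational(-1, 3), X), Mul(Rational(1, 3), S)) (Function('c')(X, S) = Add(-2, Mul(Rational(1, 3), Add(S, Mul(-1, X)))) = Add(-2, Add(Mul(Rational(-1, 3), X), Mul(Rational(1, 3), S))) = Add(-2, Mul(Rational(-1, 3), X), Mul(Rational(1, 3), S)))
M = -2332 (M = Mul(Add(Add(30, -33), -19), 106) = Mul(Add(-3, -19), 106) = Mul(-22, 106) = -2332)
Function('x')(H) = -2332
Add(4938, Function('x')(Function('c')(0, Function('l')(6)))) = Add(4938, -2332) = 2606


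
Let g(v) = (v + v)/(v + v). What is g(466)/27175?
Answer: 1/27175 ≈ 3.6799e-5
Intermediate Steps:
g(v) = 1 (g(v) = (2*v)/((2*v)) = (2*v)*(1/(2*v)) = 1)
g(466)/27175 = 1/27175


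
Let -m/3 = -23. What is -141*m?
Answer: -9729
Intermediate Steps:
m = 69 (m = -3*(-23) = 69)
-141*m = -141*69 = -9729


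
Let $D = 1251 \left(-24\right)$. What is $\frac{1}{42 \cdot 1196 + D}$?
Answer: $\frac{1}{20208} \approx 4.9485 \cdot 10^{-5}$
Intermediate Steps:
$D = -30024$
$\frac{1}{42 \cdot 1196 + D} = \frac{1}{42 \cdot 1196 - 30024} = \frac{1}{50232 - 30024} = \frac{1}{20208}$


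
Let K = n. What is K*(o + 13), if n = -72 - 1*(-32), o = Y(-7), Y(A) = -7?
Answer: -240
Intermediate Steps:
o = -7
n = -40 (n = -72 + 32 = -40)
K = -40
K*(o + 13) = -40*(-7 + 13) = -40*6 = -240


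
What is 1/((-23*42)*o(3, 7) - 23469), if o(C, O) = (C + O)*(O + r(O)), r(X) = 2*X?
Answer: -1/226329 ≈ -4.4183e-6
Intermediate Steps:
o(C, O) = 3*O*(C + O) (o(C, O) = (C + O)*(O + 2*O) = (C + O)*(3*O) = 3*O*(C + O))
1/((-23*42)*o(3, 7) - 23469) = 1/((-23*42)*(3*7*(3 + 7)) - 23469) = 1/(-2898*7*10 - 23469) = 1/(-966*210 - 23469) = 1/(-202860 - 23469) = 1/(-226329) = -1/226329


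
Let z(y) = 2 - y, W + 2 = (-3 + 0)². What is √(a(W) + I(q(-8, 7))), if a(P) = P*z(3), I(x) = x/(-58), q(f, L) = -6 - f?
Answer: 2*I*√1479/29 ≈ 2.6523*I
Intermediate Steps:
W = 7 (W = -2 + (-3 + 0)² = -2 + (-3)² = -2 + 9 = 7)
I(x) = -x/58 (I(x) = x*(-1/58) = -x/58)
a(P) = -P (a(P) = P*(2 - 1*3) = P*(2 - 3) = P*(-1) = -P)
√(a(W) + I(q(-8, 7))) = √(-1*7 - (-6 - 1*(-8))/58) = √(-7 - (-6 + 8)/58) = √(-7 - 1/58*2) = √(-7 - 1/29) = √(-204/29) = 2*I*√1479/29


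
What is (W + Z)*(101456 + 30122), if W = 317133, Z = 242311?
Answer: 73610522632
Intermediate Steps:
(W + Z)*(101456 + 30122) = (317133 + 242311)*(101456 + 30122) = 559444*131578 = 73610522632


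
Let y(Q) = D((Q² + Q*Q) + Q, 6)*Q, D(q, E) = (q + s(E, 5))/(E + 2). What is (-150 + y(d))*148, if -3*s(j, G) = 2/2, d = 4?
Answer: -58682/3 ≈ -19561.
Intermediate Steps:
s(j, G) = -⅓ (s(j, G) = -2/(3*2) = -⅓*1 = -⅓)
D(q, E) = (-⅓ + q)/(2 + E) (D(q, E) = (q - ⅓)/(E + 2) = (-⅓ + q)/(2 + E))
y(Q) = Q*(-1/24 + Q²/4 + Q/8) (y(Q) = ((-⅓ + ((Q² + Q*Q) + Q))/(2 + 6))*Q = ((-⅓ + ((Q² + Q²) + Q))/8)*Q = ((-⅓ + (2*Q² + Q))/8)*Q = ((-⅓ + (Q + 2*Q²))/8)*Q = ((-⅓ + Q + 2*Q²)/8)*Q = (-1/24 + Q²/4 + Q/8)*Q = Q*(-1/24 + Q²/4 + Q/8))
(-150 + y(d))*148 = (-150 + (1/24)*4*(-1 + 3*4*(1 + 2*4)))*148 = (-150 + (1/24)*4*(-1 + 3*4*(1 + 8)))*148 = (-150 + (1/24)*4*(-1 + 3*4*9))*148 = (-150 + (1/24)*4*(-1 + 108))*148 = (-150 + (1/24)*4*107)*148 = (-150 + 107/6)*148 = -793/6*148 = -58682/3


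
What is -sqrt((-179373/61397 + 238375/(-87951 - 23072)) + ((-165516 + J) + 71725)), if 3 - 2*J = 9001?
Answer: -2*I*sqrt(23302143780157170375909)/973782733 ≈ -313.52*I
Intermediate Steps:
J = -4499 (J = 3/2 - 1/2*9001 = 3/2 - 9001/2 = -4499)
-sqrt((-179373/61397 + 238375/(-87951 - 23072)) + ((-165516 + J) + 71725)) = -sqrt((-179373/61397 + 238375/(-87951 - 23072)) + ((-165516 - 4499) + 71725)) = -sqrt((-179373*1/61397 + 238375/(-111023)) + (-170015 + 71725)) = -sqrt((-179373/61397 + 238375*(-1/111023)) - 98290) = -sqrt((-179373/61397 - 238375/111023) - 98290) = -sqrt(-34550038454/6816479131 - 98290) = -sqrt(-670026283824444/6816479131) = -2*I*sqrt(23302143780157170375909)/973782733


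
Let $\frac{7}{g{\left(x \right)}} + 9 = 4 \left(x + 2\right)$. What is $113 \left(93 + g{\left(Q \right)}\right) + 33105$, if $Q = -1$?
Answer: $\frac{217279}{5} \approx 43456.0$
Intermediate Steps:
$g{\left(x \right)} = \frac{7}{-1 + 4 x}$ ($g{\left(x \right)} = \frac{7}{-9 + 4 \left(x + 2\right)} = \frac{7}{-9 + 4 \left(2 + x\right)} = \frac{7}{-9 + \left(8 + 4 x\right)} = \frac{7}{-1 + 4 x}$)
$113 \left(93 + g{\left(Q \right)}\right) + 33105 = 113 \left(93 + \frac{7}{-1 + 4 \left(-1\right)}\right) + 33105 = 113 \left(93 + \frac{7}{-1 - 4}\right) + 33105 = 113 \left(93 + \frac{7}{-5}\right) + 33105 = 113 \left(93 + 7 \left(- \frac{1}{5}\right)\right) + 33105 = 113 \left(93 - \frac{7}{5}\right) + 33105 = 113 \cdot \frac{458}{5} + 33105 = \frac{51754}{5} + 33105 = \frac{217279}{5}$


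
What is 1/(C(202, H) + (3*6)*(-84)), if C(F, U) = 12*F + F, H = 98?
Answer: 1/1114 ≈ 0.00089767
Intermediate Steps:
C(F, U) = 13*F
1/(C(202, H) + (3*6)*(-84)) = 1/(13*202 + (3*6)*(-84)) = 1/(2626 + 18*(-84)) = 1/(2626 - 1512) = 1/1114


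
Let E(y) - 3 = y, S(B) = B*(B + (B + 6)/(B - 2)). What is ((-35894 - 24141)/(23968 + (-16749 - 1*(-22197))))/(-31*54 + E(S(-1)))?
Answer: 36021/29445416 ≈ 0.0012233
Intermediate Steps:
S(B) = B*(B + (6 + B)/(-2 + B))
E(y) = 3 + y
((-35894 - 24141)/(23968 + (-16749 - 1*(-22197))))/(-31*54 + E(S(-1))) = ((-35894 - 24141)/(23968 + (-16749 - 1*(-22197))))/(-31*54 + (3 - (6 + (-1)² - 1*(-1))/(-2 - 1))) = (-60035/(23968 + (-16749 + 22197)))/(-1674 + (3 - 1*(6 + 1 + 1)/(-3))) = (-60035/(23968 + 5448))/(-1674 + (3 - 1*(-⅓)*8)) = (-60035/29416)/(-1674 + (3 + 8/3)) = (-60035*1/29416)/(-1674 + 17/3) = -60035/(29416*(-5005/3)) = -60035/29416*(-3/5005) = 36021/29445416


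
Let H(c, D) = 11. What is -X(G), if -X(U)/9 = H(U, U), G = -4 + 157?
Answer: 99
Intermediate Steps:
G = 153
X(U) = -99 (X(U) = -9*11 = -99)
-X(G) = -1*(-99) = 99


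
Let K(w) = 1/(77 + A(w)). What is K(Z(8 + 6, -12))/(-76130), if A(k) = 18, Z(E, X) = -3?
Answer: -1/7232350 ≈ -1.3827e-7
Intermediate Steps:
K(w) = 1/95 (K(w) = 1/(77 + 18) = 1/95)
K(Z(8 + 6, -12))/(-76130) = (1/95)/(-76130) = (1/95)*(-1/76130) = -1/7232350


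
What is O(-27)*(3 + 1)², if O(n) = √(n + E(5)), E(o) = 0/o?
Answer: 48*I*√3 ≈ 83.138*I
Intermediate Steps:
E(o) = 0
O(n) = √n (O(n) = √(n + 0) = √n)
O(-27)*(3 + 1)² = √(-27)*(3 + 1)² = (3*I*√3)*4² = (3*I*√3)*16 = 48*I*√3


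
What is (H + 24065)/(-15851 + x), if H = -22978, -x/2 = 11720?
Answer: -1087/39291 ≈ -0.027665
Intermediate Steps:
x = -23440 (x = -2*11720 = -23440)
(H + 24065)/(-15851 + x) = (-22978 + 24065)/(-15851 - 23440) = 1087/(-39291) = 1087*(-1/39291) = -1087/39291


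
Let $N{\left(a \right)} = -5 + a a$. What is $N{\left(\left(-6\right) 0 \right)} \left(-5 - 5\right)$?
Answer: $50$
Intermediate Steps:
$N{\left(a \right)} = -5 + a^{2}$
$N{\left(\left(-6\right) 0 \right)} \left(-5 - 5\right) = \left(-5 + \left(\left(-6\right) 0\right)^{2}\right) \left(-5 - 5\right) = \left(-5 + 0^{2}\right) \left(-5 - 5\right) = \left(-5 + 0\right) \left(-10\right) = \left(-5\right) \left(-10\right) = 50$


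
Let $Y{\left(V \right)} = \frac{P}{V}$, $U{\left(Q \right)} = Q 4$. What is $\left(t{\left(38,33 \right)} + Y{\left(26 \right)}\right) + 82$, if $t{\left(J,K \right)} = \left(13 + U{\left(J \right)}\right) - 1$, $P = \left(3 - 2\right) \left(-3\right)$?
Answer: $\frac{6393}{26} \approx 245.88$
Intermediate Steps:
$U{\left(Q \right)} = 4 Q$
$P = -3$ ($P = 1 \left(-3\right) = -3$)
$Y{\left(V \right)} = - \frac{3}{V}$
$t{\left(J,K \right)} = 12 + 4 J$ ($t{\left(J,K \right)} = \left(13 + 4 J\right) - 1 = 12 + 4 J$)
$\left(t{\left(38,33 \right)} + Y{\left(26 \right)}\right) + 82 = \left(\left(12 + 4 \cdot 38\right) - \frac{3}{26}\right) + 82 = \left(\left(12 + 152\right) - \frac{3}{26}\right) + 82 = \left(164 - \frac{3}{26}\right) + 82 = \frac{4261}{26} + 82 = \frac{6393}{26}$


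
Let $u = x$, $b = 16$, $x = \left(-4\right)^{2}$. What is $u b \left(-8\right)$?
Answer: $-2048$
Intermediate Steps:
$x = 16$
$u = 16$
$u b \left(-8\right) = 16 \cdot 16 \left(-8\right) = 256 \left(-8\right) = -2048$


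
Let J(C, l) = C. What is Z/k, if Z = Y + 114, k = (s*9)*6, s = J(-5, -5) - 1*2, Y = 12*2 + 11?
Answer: -149/378 ≈ -0.39418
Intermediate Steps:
Y = 35 (Y = 24 + 11 = 35)
s = -7 (s = -5 - 1*2 = -5 - 2 = -7)
k = -378 (k = -7*9*6 = -63*6 = -378)
Z = 149 (Z = 35 + 114 = 149)
Z/k = 149/(-378) = 149*(-1/378) = -149/378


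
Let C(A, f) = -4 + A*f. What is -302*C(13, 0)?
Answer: 1208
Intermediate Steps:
-302*C(13, 0) = -302*(-4 + 13*0) = -302*(-4 + 0) = -302*(-4) = 1208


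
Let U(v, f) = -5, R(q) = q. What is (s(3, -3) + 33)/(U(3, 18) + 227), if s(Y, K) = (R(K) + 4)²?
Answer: 17/111 ≈ 0.15315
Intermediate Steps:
s(Y, K) = (4 + K)² (s(Y, K) = (K + 4)² = (4 + K)²)
(s(3, -3) + 33)/(U(3, 18) + 227) = ((4 - 3)² + 33)/(-5 + 227) = (1² + 33)/222 = (1 + 33)*(1/222) = 34*(1/222) = 17/111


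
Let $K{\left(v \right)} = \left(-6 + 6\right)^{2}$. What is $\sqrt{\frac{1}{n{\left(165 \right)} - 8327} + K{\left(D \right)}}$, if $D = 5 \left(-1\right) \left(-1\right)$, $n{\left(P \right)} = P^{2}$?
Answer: $\frac{\sqrt{18898}}{18898} \approx 0.0072743$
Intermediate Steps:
$D = 5$ ($D = \left(-5\right) \left(-1\right) = 5$)
$K{\left(v \right)} = 0$ ($K{\left(v \right)} = 0^{2} = 0$)
$\sqrt{\frac{1}{n{\left(165 \right)} - 8327} + K{\left(D \right)}} = \sqrt{\frac{1}{165^{2} - 8327} + 0} = \sqrt{\frac{1}{27225 - 8327} + 0} = \sqrt{\frac{1}{18898} + 0} = \sqrt{\frac{1}{18898}} = \frac{\sqrt{18898}}{18898}$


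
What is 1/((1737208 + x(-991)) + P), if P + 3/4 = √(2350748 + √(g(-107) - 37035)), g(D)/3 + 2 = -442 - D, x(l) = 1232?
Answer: 1/(6953757/4 + √(2350748 + I*√38046)) ≈ 5.7472e-7 - 0.e-14*I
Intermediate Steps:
g(D) = -1332 - 3*D (g(D) = -6 + 3*(-442 - D) = -6 + (-1326 - 3*D) = -1332 - 3*D)
P = -¾ + √(2350748 + I*√38046) (P = -¾ + √(2350748 + √((-1332 - 3*(-107)) - 37035)) = -¾ + √(2350748 + √((-1332 + 321) - 37035)) = -¾ + √(2350748 + √(-1011 - 37035)) = -¾ + √(2350748 + √(-38046)) = -¾ + √(2350748 + I*√38046) ≈ 1532.5 + 0.063609*I)
1/((1737208 + x(-991)) + P) = 1/((1737208 + 1232) + (-¾ + √(2350748 + I*√38046))) = 1/(1738440 + (-¾ + √(2350748 + I*√38046))) = 1/(6953757/4 + √(2350748 + I*√38046))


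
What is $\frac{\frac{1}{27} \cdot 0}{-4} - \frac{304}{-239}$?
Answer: $\frac{304}{239} \approx 1.272$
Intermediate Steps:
$\frac{\frac{1}{27} \cdot 0}{-4} - \frac{304}{-239} = \frac{1}{27} \cdot 0 \left(- \frac{1}{4}\right) - - \frac{304}{239} = 0 \left(- \frac{1}{4}\right) + \frac{304}{239} = 0 + \frac{304}{239} = \frac{304}{239}$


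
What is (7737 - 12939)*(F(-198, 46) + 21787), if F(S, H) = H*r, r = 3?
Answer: -114053850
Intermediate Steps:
F(S, H) = 3*H (F(S, H) = H*3 = 3*H)
(7737 - 12939)*(F(-198, 46) + 21787) = (7737 - 12939)*(3*46 + 21787) = -5202*(138 + 21787) = -5202*21925 = -114053850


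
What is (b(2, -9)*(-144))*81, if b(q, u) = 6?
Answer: -69984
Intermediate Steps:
(b(2, -9)*(-144))*81 = (6*(-144))*81 = -864*81 = -69984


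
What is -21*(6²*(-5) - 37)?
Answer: 4557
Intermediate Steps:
-21*(6²*(-5) - 37) = -21*(36*(-5) - 37) = -21*(-180 - 37) = -21*(-217) = 4557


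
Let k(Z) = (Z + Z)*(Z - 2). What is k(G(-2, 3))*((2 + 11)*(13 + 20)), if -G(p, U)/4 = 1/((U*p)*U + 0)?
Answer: -9152/27 ≈ -338.96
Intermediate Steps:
G(p, U) = -4/(U²*p) (G(p, U) = -4/((U*p)*U + 0) = -4/(p*U² + 0) = -4*1/(U²*p) = -4/(U²*p))
k(Z) = 2*Z*(-2 + Z) (k(Z) = (2*Z)*(-2 + Z) = 2*Z*(-2 + Z))
k(G(-2, 3))*((2 + 11)*(13 + 20)) = (2*(-4/(3²*(-2)))*(-2 - 4/(3²*(-2))))*((2 + 11)*(13 + 20)) = (2*(-4*⅑*(-½))*(-2 - 4*⅑*(-½)))*(13*33) = (2*(2/9)*(-2 + 2/9))*429 = (2*(2/9)*(-16/9))*429 = -64/81*429 = -9152/27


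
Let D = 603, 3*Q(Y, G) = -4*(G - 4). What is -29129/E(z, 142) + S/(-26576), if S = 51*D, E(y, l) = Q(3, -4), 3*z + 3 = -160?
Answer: -145211313/53152 ≈ -2732.0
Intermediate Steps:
z = -163/3 (z = -1 + (⅓)*(-160) = -1 - 160/3 = -163/3 ≈ -54.333)
Q(Y, G) = 16/3 - 4*G/3 (Q(Y, G) = (-4*(G - 4))/3 = (-4*(-4 + G))/3 = (16 - 4*G)/3 = 16/3 - 4*G/3)
E(y, l) = 32/3 (E(y, l) = 16/3 - 4/3*(-4) = 16/3 + 16/3 = 32/3)
S = 30753 (S = 51*603 = 30753)
-29129/E(z, 142) + S/(-26576) = -29129/32/3 + 30753/(-26576) = -29129*3/32 + 30753*(-1/26576) = -87387/32 - 30753/26576 = -145211313/53152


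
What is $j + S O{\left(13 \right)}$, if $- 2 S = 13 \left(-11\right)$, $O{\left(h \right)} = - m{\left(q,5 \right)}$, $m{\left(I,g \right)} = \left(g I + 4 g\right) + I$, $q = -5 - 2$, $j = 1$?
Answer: $1574$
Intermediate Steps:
$q = -7$ ($q = -5 - 2 = -7$)
$m{\left(I,g \right)} = I + 4 g + I g$ ($m{\left(I,g \right)} = \left(I g + 4 g\right) + I = \left(4 g + I g\right) + I = I + 4 g + I g$)
$O{\left(h \right)} = 22$ ($O{\left(h \right)} = - (-7 + 4 \cdot 5 - 35) = - (-7 + 20 - 35) = \left(-1\right) \left(-22\right) = 22$)
$S = \frac{143}{2}$ ($S = - \frac{13 \left(-11\right)}{2} = \left(- \frac{1}{2}\right) \left(-143\right) = \frac{143}{2} \approx 71.5$)
$j + S O{\left(13 \right)} = 1 + \frac{143}{2} \cdot 22 = 1 + 1573 = 1574$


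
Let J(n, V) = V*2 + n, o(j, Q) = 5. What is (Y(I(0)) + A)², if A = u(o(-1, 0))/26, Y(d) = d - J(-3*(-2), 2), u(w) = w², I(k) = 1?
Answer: 43681/676 ≈ 64.617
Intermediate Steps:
J(n, V) = n + 2*V (J(n, V) = 2*V + n = n + 2*V)
Y(d) = -10 + d (Y(d) = d - (-3*(-2) + 2*2) = d - (6 + 4) = d - 1*10 = d - 10 = -10 + d)
A = 25/26 (A = 5²/26 = 25*(1/26) = 25/26 ≈ 0.96154)
(Y(I(0)) + A)² = ((-10 + 1) + 25/26)² = (-9 + 25/26)² = (-209/26)² = 43681/676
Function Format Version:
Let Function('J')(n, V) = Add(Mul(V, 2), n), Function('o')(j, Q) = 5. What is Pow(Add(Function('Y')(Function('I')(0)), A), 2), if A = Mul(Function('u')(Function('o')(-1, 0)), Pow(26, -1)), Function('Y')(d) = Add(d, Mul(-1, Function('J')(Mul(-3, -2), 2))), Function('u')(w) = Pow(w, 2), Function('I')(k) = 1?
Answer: Rational(43681, 676) ≈ 64.617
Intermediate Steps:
Function('J')(n, V) = Add(n, Mul(2, V)) (Function('J')(n, V) = Add(Mul(2, V), n) = Add(n, Mul(2, V)))
Function('Y')(d) = Add(-10, d) (Function('Y')(d) = Add(d, Mul(-1, Add(Mul(-3, -2), Mul(2, 2)))) = Add(d, Mul(-1, Add(6, 4))) = Add(d, Mul(-1, 10)) = Add(d, -10) = Add(-10, d))
A = Rational(25, 26) (A = Mul(Pow(5, 2), Pow(26, -1)) = Mul(25, Rational(1, 26)) = Rational(25, 26) ≈ 0.96154)
Pow(Add(Function('Y')(Function('I')(0)), A), 2) = Pow(Add(Add(-10, 1), Rational(25, 26)), 2) = Pow(Add(-9, Rational(25, 26)), 2) = Pow(Rational(-209, 26), 2) = Rational(43681, 676)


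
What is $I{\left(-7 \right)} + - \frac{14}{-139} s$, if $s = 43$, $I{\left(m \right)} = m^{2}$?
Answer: $\frac{7413}{139} \approx 53.331$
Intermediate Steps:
$I{\left(-7 \right)} + - \frac{14}{-139} s = \left(-7\right)^{2} + - \frac{14}{-139} \cdot 43 = 49 + \left(-14\right) \left(- \frac{1}{139}\right) 43 = 49 + \frac{14}{139} \cdot 43 = 49 + \frac{602}{139} = \frac{7413}{139}$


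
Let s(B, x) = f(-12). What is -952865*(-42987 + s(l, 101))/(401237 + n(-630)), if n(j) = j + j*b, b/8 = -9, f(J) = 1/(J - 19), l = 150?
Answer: 1269785993270/13824977 ≈ 91847.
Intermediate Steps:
f(J) = 1/(-19 + J)
b = -72 (b = 8*(-9) = -72)
s(B, x) = -1/31 (s(B, x) = 1/(-19 - 12) = 1/(-31) = -1/31)
n(j) = -71*j (n(j) = j + j*(-72) = j - 72*j = -71*j)
-952865*(-42987 + s(l, 101))/(401237 + n(-630)) = -952865*(-42987 - 1/31)/(401237 - 71*(-630)) = -952865*(-1332598/(31*(401237 + 44730))) = -952865/(445967*(-31/1332598)) = -952865/(-13824977/1332598) = -952865*(-1332598/13824977) = 1269785993270/13824977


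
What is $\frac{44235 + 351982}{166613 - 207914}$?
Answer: $- \frac{396217}{41301} \approx -9.5934$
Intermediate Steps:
$\frac{44235 + 351982}{166613 - 207914} = \frac{396217}{-41301} = 396217 \left(- \frac{1}{41301}\right) = - \frac{396217}{41301}$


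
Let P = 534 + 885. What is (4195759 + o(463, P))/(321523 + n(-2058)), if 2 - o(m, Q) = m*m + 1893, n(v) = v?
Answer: 3979499/319465 ≈ 12.457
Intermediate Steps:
P = 1419
o(m, Q) = -1891 - m**2 (o(m, Q) = 2 - (m*m + 1893) = 2 - (m**2 + 1893) = 2 - (1893 + m**2) = 2 + (-1893 - m**2) = -1891 - m**2)
(4195759 + o(463, P))/(321523 + n(-2058)) = (4195759 + (-1891 - 1*463**2))/(321523 - 2058) = (4195759 + (-1891 - 1*214369))/319465 = (4195759 + (-1891 - 214369))*(1/319465) = (4195759 - 216260)*(1/319465) = 3979499*(1/319465) = 3979499/319465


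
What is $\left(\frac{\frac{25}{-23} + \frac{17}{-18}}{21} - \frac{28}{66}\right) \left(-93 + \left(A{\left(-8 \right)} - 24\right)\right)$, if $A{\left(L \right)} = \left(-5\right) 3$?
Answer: $\frac{99646}{1449} \approx 68.769$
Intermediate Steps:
$A{\left(L \right)} = -15$
$\left(\frac{\frac{25}{-23} + \frac{17}{-18}}{21} - \frac{28}{66}\right) \left(-93 + \left(A{\left(-8 \right)} - 24\right)\right) = \left(\frac{\frac{25}{-23} + \frac{17}{-18}}{21} - \frac{28}{66}\right) \left(-93 - 39\right) = \left(\left(25 \left(- \frac{1}{23}\right) + 17 \left(- \frac{1}{18}\right)\right) \frac{1}{21} - \frac{14}{33}\right) \left(-93 - 39\right) = \left(\left(- \frac{25}{23} - \frac{17}{18}\right) \frac{1}{21} - \frac{14}{33}\right) \left(-93 - 39\right) = \left(\left(- \frac{841}{414}\right) \frac{1}{21} - \frac{14}{33}\right) \left(-132\right) = \left(- \frac{841}{8694} - \frac{14}{33}\right) \left(-132\right) = \left(- \frac{49823}{95634}\right) \left(-132\right) = \frac{99646}{1449}$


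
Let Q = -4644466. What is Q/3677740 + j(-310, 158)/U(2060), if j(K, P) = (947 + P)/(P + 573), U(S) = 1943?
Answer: -193900718367/153635749630 ≈ -1.2621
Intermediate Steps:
j(K, P) = (947 + P)/(573 + P)
Q/3677740 + j(-310, 158)/U(2060) = -4644466/3677740 + ((947 + 158)/(573 + 158))/1943 = -4644466*1/3677740 + (1105/731)*(1/1943) = -2322233/1838870 + ((1/731)*1105)*(1/1943) = -2322233/1838870 + (65/43)*(1/1943) = -2322233/1838870 + 65/83549 = -193900718367/153635749630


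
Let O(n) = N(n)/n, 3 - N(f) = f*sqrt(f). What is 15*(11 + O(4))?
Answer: 585/4 ≈ 146.25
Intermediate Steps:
N(f) = 3 - f**(3/2) (N(f) = 3 - f*sqrt(f) = 3 - f**(3/2))
O(n) = (3 - n**(3/2))/n
15*(11 + O(4)) = 15*(11 + (3 - 4**(3/2))/4) = 15*(11 + (3 - 1*8)/4) = 15*(11 + (3 - 8)/4) = 15*(11 + (1/4)*(-5)) = 15*(11 - 5/4) = 15*(39/4) = 585/4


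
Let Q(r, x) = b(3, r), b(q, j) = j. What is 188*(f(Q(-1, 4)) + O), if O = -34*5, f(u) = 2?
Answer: -31584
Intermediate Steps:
Q(r, x) = r
O = -170
188*(f(Q(-1, 4)) + O) = 188*(2 - 170) = 188*(-168) = -31584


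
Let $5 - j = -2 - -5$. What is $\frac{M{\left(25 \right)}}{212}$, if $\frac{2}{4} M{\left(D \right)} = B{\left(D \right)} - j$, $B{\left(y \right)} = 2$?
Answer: $0$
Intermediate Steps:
$j = 2$ ($j = 5 - \left(-2 - -5\right) = 5 - \left(-2 + 5\right) = 5 - 3 = 2$)
$M{\left(D \right)} = 0$ ($M{\left(D \right)} = 2 \left(2 - 2\right) = 2 \cdot 0 = 0$)
$\frac{M{\left(25 \right)}}{212} = \frac{0}{212} = 0 \cdot \frac{1}{212} = 0$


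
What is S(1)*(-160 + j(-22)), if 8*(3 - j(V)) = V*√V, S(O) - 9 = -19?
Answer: 1570 - 55*I*√22/2 ≈ 1570.0 - 128.99*I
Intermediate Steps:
S(O) = -10 (S(O) = 9 - 19 = -10)
j(V) = 3 - V^(3/2)/8 (j(V) = 3 - V*√V/8 = 3 - V^(3/2)/8)
S(1)*(-160 + j(-22)) = -10*(-160 + (3 - (-11)*I*√22/4)) = -10*(-160 + (3 + 11*I*√22/4)) = -10*(-157 + 11*I*√22/4) = 1570 - 55*I*√22/2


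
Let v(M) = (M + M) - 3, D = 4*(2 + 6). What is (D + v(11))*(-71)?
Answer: -3621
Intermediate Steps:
D = 32 (D = 4*8 = 32)
v(M) = -3 + 2*M (v(M) = 2*M - 3 = -3 + 2*M)
(D + v(11))*(-71) = (32 + (-3 + 2*11))*(-71) = (32 + (-3 + 22))*(-71) = (32 + 19)*(-71) = 51*(-71) = -3621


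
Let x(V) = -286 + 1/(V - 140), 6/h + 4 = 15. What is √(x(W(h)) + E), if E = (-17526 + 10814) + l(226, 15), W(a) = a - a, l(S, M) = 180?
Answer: I*√33408235/70 ≈ 82.571*I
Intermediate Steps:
h = 6/11 (h = 6/(-4 + 15) = 6/11 ≈ 0.54545)
W(a) = 0
E = -6532 (E = (-17526 + 10814) + 180 = -6712 + 180 = -6532)
x(V) = -286 + 1/(-140 + V)
√(x(W(h)) + E) = √((40041 - 286*0)/(-140 + 0) - 6532) = √((40041 + 0)/(-140) - 6532) = √(-1/140*40041 - 6532) = √(-40041/140 - 6532) = √(-954521/140) = I*√33408235/70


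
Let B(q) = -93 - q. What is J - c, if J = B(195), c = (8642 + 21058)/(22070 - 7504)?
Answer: -2112354/7283 ≈ -290.04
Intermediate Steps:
c = 14850/7283 (c = 29700/14566 = 29700*(1/14566) = 14850/7283 ≈ 2.0390)
J = -288 (J = -93 - 1*195 = -93 - 195 = -288)
J - c = -288 - 1*14850/7283 = -288 - 14850/7283 = -2112354/7283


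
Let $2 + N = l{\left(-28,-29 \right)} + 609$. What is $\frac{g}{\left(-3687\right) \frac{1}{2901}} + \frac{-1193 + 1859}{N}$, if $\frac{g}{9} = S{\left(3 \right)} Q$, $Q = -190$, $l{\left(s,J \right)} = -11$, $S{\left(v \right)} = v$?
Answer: $\frac{1478700837}{366242} \approx 4037.5$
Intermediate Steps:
$g = -5130$ ($g = 9 \cdot 3 \left(-190\right) = 9 \left(-570\right) = -5130$)
$N = 596$ ($N = -2 + \left(-11 + 609\right) = -2 + 598 = 596$)
$\frac{g}{\left(-3687\right) \frac{1}{2901}} + \frac{-1193 + 1859}{N} = - \frac{5130}{\left(-3687\right) \frac{1}{2901}} + \frac{-1193 + 1859}{596} = - \frac{5130}{\left(-3687\right) \frac{1}{2901}} + 666 \cdot \frac{1}{596} = - \frac{5130}{- \frac{1229}{967}} + \frac{333}{298} = \left(-5130\right) \left(- \frac{967}{1229}\right) + \frac{333}{298} = \frac{4960710}{1229} + \frac{333}{298} = \frac{1478700837}{366242}$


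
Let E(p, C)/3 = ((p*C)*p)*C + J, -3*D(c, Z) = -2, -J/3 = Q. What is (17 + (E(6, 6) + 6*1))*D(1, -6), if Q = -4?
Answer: 7894/3 ≈ 2631.3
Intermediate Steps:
J = 12 (J = -3*(-4) = 12)
D(c, Z) = 2/3 (D(c, Z) = -1/3*(-2) = 2/3)
E(p, C) = 36 + 3*C**2*p**2 (E(p, C) = 3*(((p*C)*p)*C + 12) = 3*(((C*p)*p)*C + 12) = 3*((C*p**2)*C + 12) = 3*(C**2*p**2 + 12) = 3*(12 + C**2*p**2) = 36 + 3*C**2*p**2)
(17 + (E(6, 6) + 6*1))*D(1, -6) = (17 + ((36 + 3*6**2*6**2) + 6*1))*(2/3) = (17 + ((36 + 3*36*36) + 6))*(2/3) = (17 + ((36 + 3888) + 6))*(2/3) = (17 + (3924 + 6))*(2/3) = (17 + 3930)*(2/3) = 3947*(2/3) = 7894/3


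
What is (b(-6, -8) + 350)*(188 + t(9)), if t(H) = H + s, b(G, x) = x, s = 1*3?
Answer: 68400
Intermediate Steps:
s = 3
t(H) = 3 + H (t(H) = H + 3 = 3 + H)
(b(-6, -8) + 350)*(188 + t(9)) = (-8 + 350)*(188 + (3 + 9)) = 342*(188 + 12) = 342*200 = 68400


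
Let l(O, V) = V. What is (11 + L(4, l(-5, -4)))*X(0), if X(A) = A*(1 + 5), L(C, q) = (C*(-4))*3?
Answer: 0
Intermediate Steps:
L(C, q) = -12*C (L(C, q) = -4*C*3 = -12*C)
X(A) = 6*A (X(A) = A*6 = 6*A)
(11 + L(4, l(-5, -4)))*X(0) = (11 - 12*4)*(6*0) = (11 - 48)*0 = -37*0 = 0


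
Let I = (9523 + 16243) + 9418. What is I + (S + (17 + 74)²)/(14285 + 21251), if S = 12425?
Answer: 625159665/17768 ≈ 35185.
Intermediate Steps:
I = 35184 (I = 25766 + 9418 = 35184)
I + (S + (17 + 74)²)/(14285 + 21251) = 35184 + (12425 + (17 + 74)²)/(14285 + 21251) = 35184 + (12425 + 91²)/35536 = 35184 + (12425 + 8281)*(1/35536) = 35184 + 20706*(1/35536) = 35184 + 10353/17768 = 625159665/17768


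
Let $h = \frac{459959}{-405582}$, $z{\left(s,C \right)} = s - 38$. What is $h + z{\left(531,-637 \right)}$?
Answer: $\frac{199491967}{405582} \approx 491.87$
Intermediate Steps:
$z{\left(s,C \right)} = -38 + s$ ($z{\left(s,C \right)} = s - 38 = -38 + s$)
$h = - \frac{459959}{405582}$ ($h = 459959 \left(- \frac{1}{405582}\right) = - \frac{459959}{405582} \approx -1.1341$)
$h + z{\left(531,-637 \right)} = - \frac{459959}{405582} + \left(-38 + 531\right) = - \frac{459959}{405582} + 493 = \frac{199491967}{405582}$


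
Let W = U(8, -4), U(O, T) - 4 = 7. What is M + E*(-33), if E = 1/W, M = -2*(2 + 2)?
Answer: -11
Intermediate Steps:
U(O, T) = 11 (U(O, T) = 4 + 7 = 11)
W = 11
M = -8 (M = -2*4 = -8)
E = 1/11 ≈ 0.090909
M + E*(-33) = -8 + (1/11)*(-33) = -8 - 3 = -11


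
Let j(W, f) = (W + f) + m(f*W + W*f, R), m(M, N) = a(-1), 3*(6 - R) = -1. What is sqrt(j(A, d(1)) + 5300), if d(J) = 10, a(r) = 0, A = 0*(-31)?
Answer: 3*sqrt(590) ≈ 72.870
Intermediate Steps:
A = 0
R = 19/3 (R = 6 - 1/3*(-1) = 6 + 1/3 = 19/3 ≈ 6.3333)
m(M, N) = 0
j(W, f) = W + f (j(W, f) = (W + f) + 0 = W + f)
sqrt(j(A, d(1)) + 5300) = sqrt((0 + 10) + 5300) = sqrt(10 + 5300) = sqrt(5310) = 3*sqrt(590)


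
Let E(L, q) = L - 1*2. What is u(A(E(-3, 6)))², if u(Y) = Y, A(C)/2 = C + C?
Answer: 400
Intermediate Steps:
E(L, q) = -2 + L (E(L, q) = L - 2 = -2 + L)
A(C) = 4*C (A(C) = 2*(C + C) = 2*(2*C) = 4*C)
u(A(E(-3, 6)))² = (4*(-2 - 3))² = (4*(-5))² = (-20)² = 400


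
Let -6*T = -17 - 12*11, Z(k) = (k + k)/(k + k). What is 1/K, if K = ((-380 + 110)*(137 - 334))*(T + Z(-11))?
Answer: 1/1374075 ≈ 7.2776e-7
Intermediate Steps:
Z(k) = 1 (Z(k) = (2*k)/((2*k)) = (2*k)*(1/(2*k)) = 1)
T = 149/6 (T = -(-17 - 12*11)/6 = -(-17 - 132)/6 = -1/6*(-149) = 149/6 ≈ 24.833)
K = 1374075 (K = ((-380 + 110)*(137 - 334))*(149/6 + 1) = -270*(-197)*(155/6) = 53190*(155/6) = 1374075)
1/K = 1/1374075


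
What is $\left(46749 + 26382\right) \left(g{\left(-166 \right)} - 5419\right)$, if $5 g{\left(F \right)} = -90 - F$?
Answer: $- \frac{1975926489}{5} \approx -3.9519 \cdot 10^{8}$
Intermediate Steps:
$g{\left(F \right)} = -18 - \frac{F}{5}$ ($g{\left(F \right)} = \frac{-90 - F}{5} = -18 - \frac{F}{5}$)
$\left(46749 + 26382\right) \left(g{\left(-166 \right)} - 5419\right) = \left(46749 + 26382\right) \left(\left(-18 - - \frac{166}{5}\right) - 5419\right) = 73131 \left(\left(-18 + \frac{166}{5}\right) - 5419\right) = 73131 \left(\frac{76}{5} - 5419\right) = 73131 \left(- \frac{27019}{5}\right) = - \frac{1975926489}{5}$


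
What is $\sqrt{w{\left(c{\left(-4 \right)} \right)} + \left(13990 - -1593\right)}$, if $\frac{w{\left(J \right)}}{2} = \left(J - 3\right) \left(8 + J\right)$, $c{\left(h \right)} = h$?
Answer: $\sqrt{15527} \approx 124.61$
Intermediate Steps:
$w{\left(J \right)} = 2 \left(-3 + J\right) \left(8 + J\right)$ ($w{\left(J \right)} = 2 \left(J - 3\right) \left(8 + J\right) = 2 \left(-3 + J\right) \left(8 + J\right)$)
$\sqrt{w{\left(c{\left(-4 \right)} \right)} + \left(13990 - -1593\right)} = \sqrt{\left(-48 + 2 \left(-4\right)^{2} + 10 \left(-4\right)\right) + \left(13990 - -1593\right)} = \sqrt{\left(-48 + 2 \cdot 16 - 40\right) + \left(13990 + 1593\right)} = \sqrt{\left(-48 + 32 - 40\right) + 15583} = \sqrt{-56 + 15583} = \sqrt{15527}$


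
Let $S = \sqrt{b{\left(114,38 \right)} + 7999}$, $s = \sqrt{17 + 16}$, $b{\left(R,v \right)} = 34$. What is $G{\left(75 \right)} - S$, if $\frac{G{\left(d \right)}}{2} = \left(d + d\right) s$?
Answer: $- \sqrt{8033} + 300 \sqrt{33} \approx 1633.7$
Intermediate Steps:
$s = \sqrt{33} \approx 5.7446$
$S = \sqrt{8033}$ ($S = \sqrt{34 + 7999} = \sqrt{8033} \approx 89.627$)
$G{\left(d \right)} = 4 d \sqrt{33}$ ($G{\left(d \right)} = 2 \left(d + d\right) \sqrt{33} = 2 \cdot 2 d \sqrt{33} = 4 d \sqrt{33}$)
$G{\left(75 \right)} - S = 4 \cdot 75 \sqrt{33} - \sqrt{8033} = 300 \sqrt{33} - \sqrt{8033} = - \sqrt{8033} + 300 \sqrt{33}$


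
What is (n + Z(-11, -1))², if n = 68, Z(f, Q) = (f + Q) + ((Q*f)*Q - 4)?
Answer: 1681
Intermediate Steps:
Z(f, Q) = -4 + Q + f + f*Q² (Z(f, Q) = (Q + f) + (f*Q² - 4) = (Q + f) + (-4 + f*Q²) = -4 + Q + f + f*Q²)
(n + Z(-11, -1))² = (68 + (-4 - 1 - 11 - 11*(-1)²))² = (68 + (-4 - 1 - 11 - 11*1))² = (68 + (-4 - 1 - 11 - 11))² = (68 - 27)² = 41² = 1681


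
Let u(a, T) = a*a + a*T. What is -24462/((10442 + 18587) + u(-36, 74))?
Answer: -24462/27661 ≈ -0.88435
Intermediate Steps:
u(a, T) = a² + T*a
-24462/((10442 + 18587) + u(-36, 74)) = -24462/((10442 + 18587) - 36*(74 - 36)) = -24462/(29029 - 36*38) = -24462/(29029 - 1368) = -24462/27661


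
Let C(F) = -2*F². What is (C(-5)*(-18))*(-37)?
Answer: -33300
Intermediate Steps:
(C(-5)*(-18))*(-37) = (-2*(-5)²*(-18))*(-37) = (-2*25*(-18))*(-37) = -50*(-18)*(-37) = 900*(-37) = -33300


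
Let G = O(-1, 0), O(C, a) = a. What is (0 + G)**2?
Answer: 0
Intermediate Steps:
G = 0
(0 + G)**2 = (0 + 0)**2 = 0**2 = 0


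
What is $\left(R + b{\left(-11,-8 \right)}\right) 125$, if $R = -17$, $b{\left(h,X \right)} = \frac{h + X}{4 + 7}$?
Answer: $- \frac{25750}{11} \approx -2340.9$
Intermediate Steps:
$b{\left(h,X \right)} = \frac{X}{11} + \frac{h}{11}$ ($b{\left(h,X \right)} = \frac{X + h}{11} = \left(X + h\right) \frac{1}{11} = \frac{X}{11} + \frac{h}{11}$)
$\left(R + b{\left(-11,-8 \right)}\right) 125 = \left(-17 + \left(\frac{1}{11} \left(-8\right) + \frac{1}{11} \left(-11\right)\right)\right) 125 = \left(-17 - \frac{19}{11}\right) 125 = \left(- \frac{206}{11}\right) 125 = - \frac{25750}{11}$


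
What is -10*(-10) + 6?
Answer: 106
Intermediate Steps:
-10*(-10) + 6 = 100 + 6 = 106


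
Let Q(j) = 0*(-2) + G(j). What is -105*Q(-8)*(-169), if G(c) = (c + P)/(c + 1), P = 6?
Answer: 5070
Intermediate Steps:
G(c) = (6 + c)/(1 + c) (G(c) = (c + 6)/(c + 1) = (6 + c)/(1 + c))
Q(j) = (6 + j)/(1 + j) (Q(j) = 0*(-2) + (6 + j)/(1 + j) = 0 + (6 + j)/(1 + j) = (6 + j)/(1 + j))
-105*Q(-8)*(-169) = -105*(6 - 8)/(1 - 8)*(-169) = -105*(-2)/(-7)*(-169) = -(-15)*(-2)*(-169) = -105*2/7*(-169) = -30*(-169) = 5070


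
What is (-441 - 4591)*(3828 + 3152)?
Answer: -35123360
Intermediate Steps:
(-441 - 4591)*(3828 + 3152) = -5032*6980 = -35123360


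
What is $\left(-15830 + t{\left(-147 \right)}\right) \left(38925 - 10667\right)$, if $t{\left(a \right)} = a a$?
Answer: $163302982$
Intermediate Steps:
$t{\left(a \right)} = a^{2}$
$\left(-15830 + t{\left(-147 \right)}\right) \left(38925 - 10667\right) = \left(-15830 + \left(-147\right)^{2}\right) \left(38925 - 10667\right) = \left(-15830 + 21609\right) 28258 = 5779 \cdot 28258 = 163302982$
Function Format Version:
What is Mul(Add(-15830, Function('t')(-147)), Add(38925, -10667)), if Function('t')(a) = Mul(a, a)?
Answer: 163302982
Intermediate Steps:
Function('t')(a) = Pow(a, 2)
Mul(Add(-15830, Function('t')(-147)), Add(38925, -10667)) = Mul(Add(-15830, Pow(-147, 2)), Add(38925, -10667)) = Mul(Add(-15830, 21609), 28258) = Mul(5779, 28258) = 163302982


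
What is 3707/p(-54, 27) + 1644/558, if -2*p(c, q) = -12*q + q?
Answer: 23360/837 ≈ 27.909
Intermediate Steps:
p(c, q) = 11*q/2 (p(c, q) = -(-12*q + q)/2 = -(-11)*q/2 = 11*q/2)
3707/p(-54, 27) + 1644/558 = 3707/(((11/2)*27)) + 1644/558 = 3707/(297/2) + 1644*(1/558) = 3707*(2/297) + 274/93 = 674/27 + 274/93 = 23360/837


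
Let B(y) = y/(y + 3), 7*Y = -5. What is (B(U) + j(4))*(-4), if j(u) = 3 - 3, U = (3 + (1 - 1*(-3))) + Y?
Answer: -176/65 ≈ -2.7077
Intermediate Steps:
Y = -5/7 (Y = (⅐)*(-5) = -5/7 ≈ -0.71429)
U = 44/7 (U = (3 + (1 - 1*(-3))) - 5/7 = (3 + (1 + 3)) - 5/7 = (3 + 4) - 5/7 = 7 - 5/7 = 44/7 ≈ 6.2857)
j(u) = 0
B(y) = y/(3 + y)
(B(U) + j(4))*(-4) = (44/(7*(3 + 44/7)) + 0)*(-4) = (44/(7*(65/7)) + 0)*(-4) = ((44/7)*(7/65) + 0)*(-4) = (44/65 + 0)*(-4) = (44/65)*(-4) = -176/65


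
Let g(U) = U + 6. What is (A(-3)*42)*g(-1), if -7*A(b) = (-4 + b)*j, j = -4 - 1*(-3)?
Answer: -210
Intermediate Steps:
j = -1 (j = -4 + 3 = -1)
A(b) = -4/7 + b/7 (A(b) = -(-4 + b)*(-1)/7 = -(4 - b)/7 = -4/7 + b/7)
g(U) = 6 + U
(A(-3)*42)*g(-1) = ((-4/7 + (⅐)*(-3))*42)*(6 - 1) = ((-4/7 - 3/7)*42)*5 = -1*42*5 = -42*5 = -210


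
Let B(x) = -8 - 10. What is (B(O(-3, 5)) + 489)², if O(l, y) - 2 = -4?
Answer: 221841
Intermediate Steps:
O(l, y) = -2 (O(l, y) = 2 - 4 = -2)
B(x) = -18
(B(O(-3, 5)) + 489)² = (-18 + 489)² = 471² = 221841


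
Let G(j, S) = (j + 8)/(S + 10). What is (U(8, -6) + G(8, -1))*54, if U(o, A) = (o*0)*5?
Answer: 96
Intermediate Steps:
U(o, A) = 0 (U(o, A) = 0*5 = 0)
G(j, S) = (8 + j)/(10 + S)
(U(8, -6) + G(8, -1))*54 = (0 + (8 + 8)/(10 - 1))*54 = (0 + 16/9)*54 = (16/9)*54 = 96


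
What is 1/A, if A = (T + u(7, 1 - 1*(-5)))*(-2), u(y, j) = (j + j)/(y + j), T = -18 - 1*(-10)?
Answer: 13/184 ≈ 0.070652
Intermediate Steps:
T = -8 (T = -18 + 10 = -8)
u(y, j) = 2*j/(j + y) (u(y, j) = (2*j)/(j + y) = 2*j/(j + y))
A = 184/13 (A = (-8 + 2*(1 - 1*(-5))/((1 - 1*(-5)) + 7))*(-2) = (-8 + 2*(1 + 5)/((1 + 5) + 7))*(-2) = (-8 + 2*6/(6 + 7))*(-2) = (-8 + 2*6/13)*(-2) = (-8 + 2*6*(1/13))*(-2) = (-8 + 12/13)*(-2) = -92/13*(-2) = 184/13 ≈ 14.154)
1/A = 1/(184/13) = 13/184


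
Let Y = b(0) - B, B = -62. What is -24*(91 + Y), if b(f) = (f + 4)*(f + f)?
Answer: -3672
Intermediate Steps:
b(f) = 2*f*(4 + f) (b(f) = (4 + f)*(2*f) = 2*f*(4 + f))
Y = 62 (Y = 2*0*(4 + 0) - 1*(-62) = 2*0*4 + 62 = 0 + 62 = 62)
-24*(91 + Y) = -24*(91 + 62) = -24*153 = -3672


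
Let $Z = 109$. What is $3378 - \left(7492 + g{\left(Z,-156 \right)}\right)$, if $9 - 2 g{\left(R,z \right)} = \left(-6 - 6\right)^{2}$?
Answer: $- \frac{8093}{2} \approx -4046.5$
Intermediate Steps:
$g{\left(R,z \right)} = - \frac{135}{2}$ ($g{\left(R,z \right)} = \frac{9}{2} - \frac{\left(-6 - 6\right)^{2}}{2} = \frac{9}{2} - \frac{\left(-12\right)^{2}}{2} = \frac{9}{2} - 72 = - \frac{135}{2}$)
$3378 - \left(7492 + g{\left(Z,-156 \right)}\right) = 3378 - \frac{14849}{2} = - \frac{8093}{2}$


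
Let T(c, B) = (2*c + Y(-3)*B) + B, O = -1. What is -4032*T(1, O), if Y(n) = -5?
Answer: -24192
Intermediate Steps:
T(c, B) = -4*B + 2*c (T(c, B) = (2*c - 5*B) + B = (-5*B + 2*c) + B = -4*B + 2*c)
-4032*T(1, O) = -4032*(-4*(-1) + 2*1) = -4032*(4 + 2) = -4032*6 = -24192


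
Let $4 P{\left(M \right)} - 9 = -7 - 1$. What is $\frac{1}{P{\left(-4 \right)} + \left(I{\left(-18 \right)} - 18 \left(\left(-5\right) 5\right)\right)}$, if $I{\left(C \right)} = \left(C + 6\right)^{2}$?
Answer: $\frac{4}{2377} \approx 0.0016828$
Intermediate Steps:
$P{\left(M \right)} = \frac{1}{4}$ ($P{\left(M \right)} = \frac{9}{4} + \frac{-7 - 1}{4} = \frac{9}{4} + \frac{1}{4} \left(-8\right) = \frac{9}{4} - 2 = \frac{1}{4}$)
$I{\left(C \right)} = \left(6 + C\right)^{2}$
$\frac{1}{P{\left(-4 \right)} + \left(I{\left(-18 \right)} - 18 \left(\left(-5\right) 5\right)\right)} = \frac{1}{\frac{1}{4} + \left(\left(6 - 18\right)^{2} - 18 \left(\left(-5\right) 5\right)\right)} = \frac{1}{\frac{1}{4} + \left(\left(-12\right)^{2} - -450\right)} = \frac{1}{\frac{1}{4} + \left(144 + 450\right)} = \frac{1}{\frac{1}{4} + 594} = \frac{1}{\frac{2377}{4}} = \frac{4}{2377}$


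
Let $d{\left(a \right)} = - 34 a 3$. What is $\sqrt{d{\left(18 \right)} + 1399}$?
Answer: $i \sqrt{437} \approx 20.905 i$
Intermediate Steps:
$d{\left(a \right)} = - 102 a$
$\sqrt{d{\left(18 \right)} + 1399} = \sqrt{\left(-102\right) 18 + 1399} = \sqrt{-1836 + 1399} = \sqrt{-437} = i \sqrt{437}$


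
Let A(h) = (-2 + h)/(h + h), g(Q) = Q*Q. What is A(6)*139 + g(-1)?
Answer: 142/3 ≈ 47.333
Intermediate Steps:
g(Q) = Q²
A(h) = (-2 + h)/(2*h) (A(h) = (-2 + h)/((2*h)) = (-2 + h)*(1/(2*h)) = (-2 + h)/(2*h))
A(6)*139 + g(-1) = ((½)*(-2 + 6)/6)*139 + (-1)² = ((½)*(⅙)*4)*139 + 1 = (⅓)*139 + 1 = 139/3 + 1 = 142/3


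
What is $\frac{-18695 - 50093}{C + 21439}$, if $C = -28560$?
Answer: $\frac{68788}{7121} \approx 9.6599$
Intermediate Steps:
$\frac{-18695 - 50093}{C + 21439} = \frac{-18695 - 50093}{-28560 + 21439} = - \frac{68788}{-7121} = \left(-68788\right) \left(- \frac{1}{7121}\right) = \frac{68788}{7121}$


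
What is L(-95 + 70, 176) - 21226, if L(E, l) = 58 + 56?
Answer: -21112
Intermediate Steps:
L(E, l) = 114
L(-95 + 70, 176) - 21226 = 114 - 21226 = -21112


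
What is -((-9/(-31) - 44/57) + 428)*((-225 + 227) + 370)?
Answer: -3021700/19 ≈ -1.5904e+5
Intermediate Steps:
-((-9/(-31) - 44/57) + 428)*((-225 + 227) + 370) = -((-9*(-1/31) - 44*1/57) + 428)*(2 + 370) = -((9/31 - 44/57) + 428)*372 = -(-851/1767 + 428)*372 = -755425*372/1767 = -1*3021700/19 = -3021700/19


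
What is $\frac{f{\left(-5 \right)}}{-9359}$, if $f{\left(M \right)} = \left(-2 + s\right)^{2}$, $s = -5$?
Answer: $- \frac{1}{191} \approx -0.0052356$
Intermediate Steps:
$f{\left(M \right)} = 49$ ($f{\left(M \right)} = \left(-2 - 5\right)^{2} = \left(-7\right)^{2} = 49$)
$\frac{f{\left(-5 \right)}}{-9359} = \frac{49}{-9359} = 49 \left(- \frac{1}{9359}\right) = - \frac{1}{191}$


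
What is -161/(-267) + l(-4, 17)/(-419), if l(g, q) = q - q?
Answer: 161/267 ≈ 0.60300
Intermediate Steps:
l(g, q) = 0
-161/(-267) + l(-4, 17)/(-419) = -161/(-267) + 0/(-419) = -161*(-1/267) + 0*(-1/419) = 161/267 + 0 = 161/267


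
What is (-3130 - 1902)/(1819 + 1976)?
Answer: -5032/3795 ≈ -1.3260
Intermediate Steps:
(-3130 - 1902)/(1819 + 1976) = -5032/3795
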